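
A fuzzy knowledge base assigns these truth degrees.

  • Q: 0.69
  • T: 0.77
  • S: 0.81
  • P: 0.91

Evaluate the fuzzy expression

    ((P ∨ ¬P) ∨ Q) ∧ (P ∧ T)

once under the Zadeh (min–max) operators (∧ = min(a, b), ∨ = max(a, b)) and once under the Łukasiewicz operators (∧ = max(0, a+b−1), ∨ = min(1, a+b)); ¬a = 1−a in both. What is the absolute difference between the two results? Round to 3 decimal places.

0.090

Under Zadeh (min–max):
  ¬P = 1 − 0.91 = 0.09
  P ∨ ¬P = max(a, b) on (0.91, 0.09) = 0.91
  (P ∨ ¬P) ∨ Q = max(a, b) on (0.91, 0.69) = 0.91
  P ∧ T = min(a, b) on (0.91, 0.77) = 0.77
  ((P ∨ ¬P) ∨ Q) ∧ (P ∧ T) = min(a, b) on (0.91, 0.77) = 0.77
  → value = 0.7700
Under Łukasiewicz:
  ¬P = 1 − 0.91 = 0.09
  P ∨ ¬P = min(1, a+b) on (0.91, 0.09) = 1.00
  (P ∨ ¬P) ∨ Q = min(1, a+b) on (1.00, 0.69) = 1.00
  P ∧ T = max(0, a+b−1) on (0.91, 0.77) = 0.68
  ((P ∨ ¬P) ∨ Q) ∧ (P ∧ T) = max(0, a+b−1) on (1.00, 0.68) = 0.68
  → value = 0.6800
|0.7700 − 0.6800| = 0.090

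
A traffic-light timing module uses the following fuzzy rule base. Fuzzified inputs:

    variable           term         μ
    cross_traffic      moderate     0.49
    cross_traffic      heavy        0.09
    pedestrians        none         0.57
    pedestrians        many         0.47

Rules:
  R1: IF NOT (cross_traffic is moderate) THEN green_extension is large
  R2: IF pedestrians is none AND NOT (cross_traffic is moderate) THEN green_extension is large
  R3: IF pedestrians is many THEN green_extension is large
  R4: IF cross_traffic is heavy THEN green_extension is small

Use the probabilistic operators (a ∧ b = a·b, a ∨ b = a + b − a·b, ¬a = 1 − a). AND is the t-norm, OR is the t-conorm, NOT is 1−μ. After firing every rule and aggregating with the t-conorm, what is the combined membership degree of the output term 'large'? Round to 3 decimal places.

R1: ¬moderate=1−0.49=0.51 → w = 0.5100
R2: none=0.57, ¬moderate=1−0.49=0.51; AND[a·b] → w = 0.2907
R3: many=0.47 → w = 0.4700
R4: heavy=0.09 → w = 0.0900
Rules with consequent 'large': {R1, R2, R3} → strengths 0.5100, 0.2907, 0.4700
Aggregate via t-conorm [a + b − a·b]: 0.8158

0.816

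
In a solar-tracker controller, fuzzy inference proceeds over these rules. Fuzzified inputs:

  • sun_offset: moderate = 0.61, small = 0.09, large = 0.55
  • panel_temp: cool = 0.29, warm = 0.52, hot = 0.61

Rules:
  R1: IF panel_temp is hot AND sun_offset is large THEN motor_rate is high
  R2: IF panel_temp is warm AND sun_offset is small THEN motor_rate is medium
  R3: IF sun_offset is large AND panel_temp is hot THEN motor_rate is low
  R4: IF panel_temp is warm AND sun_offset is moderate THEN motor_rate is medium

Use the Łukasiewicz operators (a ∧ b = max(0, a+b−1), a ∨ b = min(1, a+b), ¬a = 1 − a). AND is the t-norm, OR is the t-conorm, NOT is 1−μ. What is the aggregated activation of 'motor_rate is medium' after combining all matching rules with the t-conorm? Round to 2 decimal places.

R1: hot=0.61, large=0.55; AND[max(0, a+b−1)] → w = 0.16
R2: warm=0.52, small=0.09; AND[max(0, a+b−1)] → w = 0.00
R3: large=0.55, hot=0.61; AND[max(0, a+b−1)] → w = 0.16
R4: warm=0.52, moderate=0.61; AND[max(0, a+b−1)] → w = 0.13
Rules with consequent 'medium': {R2, R4} → strengths 0.00, 0.13
Aggregate via t-conorm [min(1, a+b)]: 0.13

0.13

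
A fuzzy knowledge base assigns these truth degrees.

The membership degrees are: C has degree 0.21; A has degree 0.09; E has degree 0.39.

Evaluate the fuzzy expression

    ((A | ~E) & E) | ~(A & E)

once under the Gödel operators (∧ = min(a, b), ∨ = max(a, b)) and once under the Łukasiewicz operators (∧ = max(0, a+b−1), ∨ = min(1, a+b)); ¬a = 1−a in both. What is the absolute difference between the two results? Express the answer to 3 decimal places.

0.090

Under Gödel:
  ~E = 1 − 0.39 = 0.61
  A | ~E = max(a, b) on (0.09, 0.61) = 0.61
  (A | ~E) & E = min(a, b) on (0.61, 0.39) = 0.39
  A & E = min(a, b) on (0.09, 0.39) = 0.09
  ~(A & E) = 1 − 0.09 = 0.91
  ((A | ~E) & E) | ~(A & E) = max(a, b) on (0.39, 0.91) = 0.91
  → value = 0.9100
Under Łukasiewicz:
  ~E = 1 − 0.39 = 0.61
  A | ~E = min(1, a+b) on (0.09, 0.61) = 0.70
  (A | ~E) & E = max(0, a+b−1) on (0.70, 0.39) = 0.09
  A & E = max(0, a+b−1) on (0.09, 0.39) = 0.00
  ~(A & E) = 1 − 0.00 = 1.00
  ((A | ~E) & E) | ~(A & E) = min(1, a+b) on (0.09, 1.00) = 1.00
  → value = 1.0000
|0.9100 − 1.0000| = 0.090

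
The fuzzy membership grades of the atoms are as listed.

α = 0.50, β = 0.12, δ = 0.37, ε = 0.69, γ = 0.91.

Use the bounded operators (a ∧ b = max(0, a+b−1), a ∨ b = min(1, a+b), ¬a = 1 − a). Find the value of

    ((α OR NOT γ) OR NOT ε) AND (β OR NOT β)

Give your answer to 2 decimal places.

NOT γ = 1 − 0.91 = 0.09
α OR NOT γ = min(1, a+b) on (0.50, 0.09) = 0.59
NOT ε = 1 − 0.69 = 0.31
(α OR NOT γ) OR NOT ε = min(1, a+b) on (0.59, 0.31) = 0.90
NOT β = 1 − 0.12 = 0.88
β OR NOT β = min(1, a+b) on (0.12, 0.88) = 1.00
((α OR NOT γ) OR NOT ε) AND (β OR NOT β) = max(0, a+b−1) on (0.90, 1.00) = 0.90

0.90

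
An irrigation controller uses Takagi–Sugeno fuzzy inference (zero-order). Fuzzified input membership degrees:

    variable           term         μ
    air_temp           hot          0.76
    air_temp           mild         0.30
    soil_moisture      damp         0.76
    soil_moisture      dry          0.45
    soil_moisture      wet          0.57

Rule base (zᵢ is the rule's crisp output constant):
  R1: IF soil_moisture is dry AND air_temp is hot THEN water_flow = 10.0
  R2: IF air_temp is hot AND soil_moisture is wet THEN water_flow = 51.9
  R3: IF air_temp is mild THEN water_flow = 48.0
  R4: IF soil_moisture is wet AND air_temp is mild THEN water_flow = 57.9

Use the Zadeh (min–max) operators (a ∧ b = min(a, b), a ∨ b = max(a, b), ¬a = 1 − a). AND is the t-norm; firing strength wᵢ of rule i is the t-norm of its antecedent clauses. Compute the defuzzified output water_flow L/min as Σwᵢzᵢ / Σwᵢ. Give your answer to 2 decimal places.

R1 (z=10.0): dry=0.45, hot=0.76; AND[min(a, b)] → w = 0.45
R2 (z=51.9): hot=0.76, wet=0.57; AND[min(a, b)] → w = 0.57
R3 (z=48.0): mild=0.30 → w = 0.30
R4 (z=57.9): wet=0.57, mild=0.30; AND[min(a, b)] → w = 0.30
Weighted average = (0.45·10.0 + 0.57·51.9 + 0.30·48.0 + 0.30·57.9) / (0.45 + 0.57 + 0.30 + 0.30)
  = 65.8530 / 1.6200 = 40.65

40.65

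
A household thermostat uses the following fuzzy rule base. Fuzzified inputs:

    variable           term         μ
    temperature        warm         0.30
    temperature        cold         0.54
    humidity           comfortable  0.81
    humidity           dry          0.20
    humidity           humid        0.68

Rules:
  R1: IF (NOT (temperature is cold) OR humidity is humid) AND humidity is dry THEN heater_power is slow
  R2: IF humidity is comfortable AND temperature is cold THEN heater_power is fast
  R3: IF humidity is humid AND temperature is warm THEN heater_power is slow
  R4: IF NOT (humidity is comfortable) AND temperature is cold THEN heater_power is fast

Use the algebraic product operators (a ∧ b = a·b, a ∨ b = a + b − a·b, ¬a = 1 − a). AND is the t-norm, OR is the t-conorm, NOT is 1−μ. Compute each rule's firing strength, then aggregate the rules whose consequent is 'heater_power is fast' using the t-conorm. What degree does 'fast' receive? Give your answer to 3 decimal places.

R1: (¬cold=1−0.54=0.46 OR humid=0.68) = 0.8272; AND[a·b] with dry=0.20 → w = 0.1654
R2: comfortable=0.81, cold=0.54; AND[a·b] → w = 0.4374
R3: humid=0.68, warm=0.30; AND[a·b] → w = 0.2040
R4: ¬comfortable=1−0.81=0.19, cold=0.54; AND[a·b] → w = 0.1026
Rules with consequent 'fast': {R2, R4} → strengths 0.4374, 0.1026
Aggregate via t-conorm [a + b − a·b]: 0.4951

0.495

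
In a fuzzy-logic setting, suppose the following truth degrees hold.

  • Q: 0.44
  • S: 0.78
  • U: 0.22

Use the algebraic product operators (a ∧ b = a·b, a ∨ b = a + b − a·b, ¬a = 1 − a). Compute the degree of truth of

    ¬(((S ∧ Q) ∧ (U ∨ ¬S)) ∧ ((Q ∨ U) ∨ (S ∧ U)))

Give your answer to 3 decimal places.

0.914

S ∧ Q = a·b on (0.7800, 0.4400) = 0.3432
¬S = 1 − 0.7800 = 0.2200
U ∨ ¬S = a + b − a·b on (0.2200, 0.2200) = 0.3916
(S ∧ Q) ∧ (U ∨ ¬S) = a·b on (0.3432, 0.3916) = 0.1344
Q ∨ U = a + b − a·b on (0.4400, 0.2200) = 0.5632
S ∧ U = a·b on (0.7800, 0.2200) = 0.1716
(Q ∨ U) ∨ (S ∧ U) = a + b − a·b on (0.5632, 0.1716) = 0.6382
((S ∧ Q) ∧ (U ∨ ¬S)) ∧ ((Q ∨ U) ∨ (S ∧ U)) = a·b on (0.1344, 0.6382) = 0.0858
¬(((S ∧ Q) ∧ (U ∨ ¬S)) ∧ ((Q ∨ U) ∨ (S ∧ U))) = 1 − 0.0858 = 0.9142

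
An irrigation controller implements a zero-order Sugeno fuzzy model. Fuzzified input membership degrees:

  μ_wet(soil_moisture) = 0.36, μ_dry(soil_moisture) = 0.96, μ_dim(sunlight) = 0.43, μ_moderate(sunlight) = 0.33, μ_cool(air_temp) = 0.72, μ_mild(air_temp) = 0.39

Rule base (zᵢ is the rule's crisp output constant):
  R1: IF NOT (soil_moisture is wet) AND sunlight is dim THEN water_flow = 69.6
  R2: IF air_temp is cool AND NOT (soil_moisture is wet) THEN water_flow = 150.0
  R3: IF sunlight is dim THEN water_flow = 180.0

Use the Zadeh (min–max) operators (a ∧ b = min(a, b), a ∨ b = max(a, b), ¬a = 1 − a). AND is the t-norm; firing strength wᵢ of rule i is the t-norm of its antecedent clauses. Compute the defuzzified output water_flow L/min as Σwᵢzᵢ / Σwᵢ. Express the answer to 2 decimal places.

135.55

R1 (z=69.6): ¬wet=1−0.36=0.64, dim=0.43; AND[min(a, b)] → w = 0.43
R2 (z=150.0): cool=0.72, ¬wet=1−0.36=0.64; AND[min(a, b)] → w = 0.64
R3 (z=180.0): dim=0.43 → w = 0.43
Weighted average = (0.43·69.6 + 0.64·150.0 + 0.43·180.0) / (0.43 + 0.64 + 0.43)
  = 203.3280 / 1.5000 = 135.55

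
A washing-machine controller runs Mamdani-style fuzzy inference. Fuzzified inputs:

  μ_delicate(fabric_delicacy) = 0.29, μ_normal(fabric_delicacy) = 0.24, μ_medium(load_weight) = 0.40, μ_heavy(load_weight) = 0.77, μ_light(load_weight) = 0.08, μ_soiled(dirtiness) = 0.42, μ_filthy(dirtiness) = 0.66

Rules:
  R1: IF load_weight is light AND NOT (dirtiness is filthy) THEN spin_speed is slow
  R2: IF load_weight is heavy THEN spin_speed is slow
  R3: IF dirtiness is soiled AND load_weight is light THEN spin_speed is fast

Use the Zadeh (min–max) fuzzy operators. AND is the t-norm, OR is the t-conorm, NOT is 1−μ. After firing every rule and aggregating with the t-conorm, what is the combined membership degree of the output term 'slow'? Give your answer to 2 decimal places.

0.77

R1: light=0.08, ¬filthy=1−0.66=0.34; AND[min(a, b)] → w = 0.08
R2: heavy=0.77 → w = 0.77
R3: soiled=0.42, light=0.08; AND[min(a, b)] → w = 0.08
Rules with consequent 'slow': {R1, R2} → strengths 0.08, 0.77
Aggregate via t-conorm [max(a, b)]: 0.77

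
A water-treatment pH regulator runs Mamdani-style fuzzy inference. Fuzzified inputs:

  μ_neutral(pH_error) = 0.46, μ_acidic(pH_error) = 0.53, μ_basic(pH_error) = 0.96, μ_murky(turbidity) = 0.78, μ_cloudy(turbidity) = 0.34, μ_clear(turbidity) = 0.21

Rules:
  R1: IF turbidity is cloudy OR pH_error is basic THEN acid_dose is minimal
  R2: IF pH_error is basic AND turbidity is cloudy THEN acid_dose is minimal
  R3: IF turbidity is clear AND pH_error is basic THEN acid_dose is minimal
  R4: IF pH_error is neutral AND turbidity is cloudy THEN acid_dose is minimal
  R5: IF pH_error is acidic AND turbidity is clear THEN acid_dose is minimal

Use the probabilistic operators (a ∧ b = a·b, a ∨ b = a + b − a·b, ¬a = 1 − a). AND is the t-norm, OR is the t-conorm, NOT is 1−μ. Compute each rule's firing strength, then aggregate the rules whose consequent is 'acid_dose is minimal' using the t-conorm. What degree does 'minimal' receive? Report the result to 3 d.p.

R1: cloudy=0.34, basic=0.96; OR[a + b − a·b] → w = 0.9736
R2: basic=0.96, cloudy=0.34; AND[a·b] → w = 0.3264
R3: clear=0.21, basic=0.96; AND[a·b] → w = 0.2016
R4: neutral=0.46, cloudy=0.34; AND[a·b] → w = 0.1564
R5: acidic=0.53, clear=0.21; AND[a·b] → w = 0.1113
Rules with consequent 'minimal': {R1, R2, R3, R4, R5} → strengths 0.9736, 0.3264, 0.2016, 0.1564, 0.1113
Aggregate via t-conorm [a + b − a·b]: 0.9894

0.989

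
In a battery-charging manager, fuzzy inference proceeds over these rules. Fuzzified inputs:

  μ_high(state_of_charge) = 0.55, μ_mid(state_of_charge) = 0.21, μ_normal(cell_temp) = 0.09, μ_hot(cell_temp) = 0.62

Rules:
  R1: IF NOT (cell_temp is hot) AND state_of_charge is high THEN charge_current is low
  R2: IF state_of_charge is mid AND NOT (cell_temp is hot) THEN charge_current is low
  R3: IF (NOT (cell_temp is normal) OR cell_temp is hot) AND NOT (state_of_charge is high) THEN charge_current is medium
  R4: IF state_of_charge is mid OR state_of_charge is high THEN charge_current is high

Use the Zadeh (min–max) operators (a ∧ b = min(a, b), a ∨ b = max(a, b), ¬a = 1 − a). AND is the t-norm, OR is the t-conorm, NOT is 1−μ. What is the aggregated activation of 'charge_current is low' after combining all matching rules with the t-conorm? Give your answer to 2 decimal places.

0.38

R1: ¬hot=1−0.62=0.38, high=0.55; AND[min(a, b)] → w = 0.38
R2: mid=0.21, ¬hot=1−0.62=0.38; AND[min(a, b)] → w = 0.21
R3: (¬normal=1−0.09=0.91 OR hot=0.62) = 0.91; AND[min(a, b)] with ¬high=1−0.55=0.45 → w = 0.45
R4: mid=0.21, high=0.55; OR[max(a, b)] → w = 0.55
Rules with consequent 'low': {R1, R2} → strengths 0.38, 0.21
Aggregate via t-conorm [max(a, b)]: 0.38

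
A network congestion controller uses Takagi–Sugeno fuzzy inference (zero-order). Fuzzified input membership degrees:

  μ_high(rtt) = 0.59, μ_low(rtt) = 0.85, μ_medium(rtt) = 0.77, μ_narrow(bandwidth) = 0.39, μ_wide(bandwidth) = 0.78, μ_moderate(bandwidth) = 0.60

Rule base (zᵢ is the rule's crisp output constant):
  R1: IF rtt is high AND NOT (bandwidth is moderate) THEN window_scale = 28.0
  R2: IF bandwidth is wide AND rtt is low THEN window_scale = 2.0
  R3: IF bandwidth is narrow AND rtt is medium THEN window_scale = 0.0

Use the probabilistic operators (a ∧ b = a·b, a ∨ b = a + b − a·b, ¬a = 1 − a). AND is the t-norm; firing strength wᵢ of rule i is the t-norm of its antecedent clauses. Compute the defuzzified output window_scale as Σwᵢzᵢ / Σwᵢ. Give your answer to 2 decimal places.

6.62

R1 (z=28.0): high=0.59, ¬moderate=1−0.60=0.40; AND[a·b] → w = 0.2360
R2 (z=2.0): wide=0.78, low=0.85; AND[a·b] → w = 0.6630
R3 (z=0.0): narrow=0.39, medium=0.77; AND[a·b] → w = 0.3003
Weighted average = (0.2360·28.0 + 0.6630·2.0 + 0.3003·0.0) / (0.2360 + 0.6630 + 0.3003)
  = 7.9340 / 1.1993 = 6.62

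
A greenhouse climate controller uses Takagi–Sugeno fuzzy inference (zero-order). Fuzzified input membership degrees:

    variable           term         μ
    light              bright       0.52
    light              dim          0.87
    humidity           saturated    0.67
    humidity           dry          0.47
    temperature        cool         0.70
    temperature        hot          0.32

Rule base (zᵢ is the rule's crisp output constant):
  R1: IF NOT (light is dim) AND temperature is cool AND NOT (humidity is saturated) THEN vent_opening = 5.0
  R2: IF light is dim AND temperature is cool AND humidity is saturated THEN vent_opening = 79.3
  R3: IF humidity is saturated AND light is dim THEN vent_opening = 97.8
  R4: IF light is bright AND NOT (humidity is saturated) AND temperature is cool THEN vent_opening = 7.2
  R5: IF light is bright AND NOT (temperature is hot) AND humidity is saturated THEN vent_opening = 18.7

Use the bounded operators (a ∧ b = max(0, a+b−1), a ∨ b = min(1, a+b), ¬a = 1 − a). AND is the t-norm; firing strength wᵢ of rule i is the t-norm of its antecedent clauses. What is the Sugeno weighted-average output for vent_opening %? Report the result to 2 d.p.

92.11

R1 (z=5.0): ¬dim=1−0.87=0.13, cool=0.70, ¬saturated=1−0.67=0.33; AND[max(0, a+b−1)] → w = 0.00
R2 (z=79.3): dim=0.87, cool=0.70, saturated=0.67; AND[max(0, a+b−1)] → w = 0.24
R3 (z=97.8): saturated=0.67, dim=0.87; AND[max(0, a+b−1)] → w = 0.54
R4 (z=7.2): bright=0.52, ¬saturated=1−0.67=0.33, cool=0.70; AND[max(0, a+b−1)] → w = 0.00
R5 (z=18.7): bright=0.52, ¬hot=1−0.32=0.68, saturated=0.67; AND[max(0, a+b−1)] → w = 0.00
Weighted average = (0.00·5.0 + 0.24·79.3 + 0.54·97.8 + 0.00·7.2 + 0.00·18.7) / (0.00 + 0.24 + 0.54 + 0.00 + 0.00)
  = 71.8440 / 0.7800 = 92.11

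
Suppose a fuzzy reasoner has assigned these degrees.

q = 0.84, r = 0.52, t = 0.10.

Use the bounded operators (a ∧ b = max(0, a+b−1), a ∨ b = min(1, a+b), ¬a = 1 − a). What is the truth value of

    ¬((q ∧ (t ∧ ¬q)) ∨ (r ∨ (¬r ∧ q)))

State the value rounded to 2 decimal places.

0.16

¬q = 1 − 0.84 = 0.16
t ∧ ¬q = max(0, a+b−1) on (0.10, 0.16) = 0.00
q ∧ (t ∧ ¬q) = max(0, a+b−1) on (0.84, 0.00) = 0.00
¬r = 1 − 0.52 = 0.48
¬r ∧ q = max(0, a+b−1) on (0.48, 0.84) = 0.32
r ∨ (¬r ∧ q) = min(1, a+b) on (0.52, 0.32) = 0.84
(q ∧ (t ∧ ¬q)) ∨ (r ∨ (¬r ∧ q)) = min(1, a+b) on (0.00, 0.84) = 0.84
¬((q ∧ (t ∧ ¬q)) ∨ (r ∨ (¬r ∧ q))) = 1 − 0.84 = 0.16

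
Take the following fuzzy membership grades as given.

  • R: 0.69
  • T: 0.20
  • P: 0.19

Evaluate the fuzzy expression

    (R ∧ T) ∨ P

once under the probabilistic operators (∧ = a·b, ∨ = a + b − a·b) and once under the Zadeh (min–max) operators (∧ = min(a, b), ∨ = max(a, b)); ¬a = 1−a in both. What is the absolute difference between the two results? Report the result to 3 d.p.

0.102

Under probabilistic:
  R ∧ T = a·b on (0.6900, 0.2000) = 0.1380
  (R ∧ T) ∨ P = a + b − a·b on (0.1380, 0.1900) = 0.3018
  → value = 0.3018
Under Zadeh (min–max):
  R ∧ T = min(a, b) on (0.69, 0.20) = 0.20
  (R ∧ T) ∨ P = max(a, b) on (0.20, 0.19) = 0.20
  → value = 0.2000
|0.3018 − 0.2000| = 0.102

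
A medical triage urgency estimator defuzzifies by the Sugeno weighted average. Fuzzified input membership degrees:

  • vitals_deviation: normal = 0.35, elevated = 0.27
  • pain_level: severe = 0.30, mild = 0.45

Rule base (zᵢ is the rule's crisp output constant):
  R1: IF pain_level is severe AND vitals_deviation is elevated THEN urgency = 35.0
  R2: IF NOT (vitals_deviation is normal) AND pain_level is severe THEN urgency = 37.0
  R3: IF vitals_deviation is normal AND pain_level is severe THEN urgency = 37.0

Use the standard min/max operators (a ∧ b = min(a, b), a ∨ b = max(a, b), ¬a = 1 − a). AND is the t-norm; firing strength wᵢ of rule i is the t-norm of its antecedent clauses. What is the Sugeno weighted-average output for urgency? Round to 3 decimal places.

36.379

R1 (z=35.0): severe=0.30, elevated=0.27; AND[min(a, b)] → w = 0.27
R2 (z=37.0): ¬normal=1−0.35=0.65, severe=0.30; AND[min(a, b)] → w = 0.30
R3 (z=37.0): normal=0.35, severe=0.30; AND[min(a, b)] → w = 0.30
Weighted average = (0.27·35.0 + 0.30·37.0 + 0.30·37.0) / (0.27 + 0.30 + 0.30)
  = 31.6500 / 0.8700 = 36.379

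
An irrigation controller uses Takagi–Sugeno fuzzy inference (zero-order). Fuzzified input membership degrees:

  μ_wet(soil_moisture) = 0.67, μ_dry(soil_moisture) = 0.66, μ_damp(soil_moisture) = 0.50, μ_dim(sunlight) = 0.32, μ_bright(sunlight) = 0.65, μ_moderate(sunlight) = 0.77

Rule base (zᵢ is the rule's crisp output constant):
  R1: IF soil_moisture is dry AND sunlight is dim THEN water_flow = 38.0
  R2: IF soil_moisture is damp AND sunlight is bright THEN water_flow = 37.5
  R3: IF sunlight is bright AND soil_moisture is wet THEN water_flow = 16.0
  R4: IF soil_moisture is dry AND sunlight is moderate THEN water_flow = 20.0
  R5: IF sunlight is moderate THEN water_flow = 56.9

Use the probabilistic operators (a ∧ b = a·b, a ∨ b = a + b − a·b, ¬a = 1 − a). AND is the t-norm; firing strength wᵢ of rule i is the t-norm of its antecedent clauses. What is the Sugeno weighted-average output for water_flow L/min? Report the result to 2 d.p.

36.07

R1 (z=38.0): dry=0.66, dim=0.32; AND[a·b] → w = 0.2112
R2 (z=37.5): damp=0.50, bright=0.65; AND[a·b] → w = 0.3250
R3 (z=16.0): bright=0.65, wet=0.67; AND[a·b] → w = 0.4355
R4 (z=20.0): dry=0.66, moderate=0.77; AND[a·b] → w = 0.5082
R5 (z=56.9): moderate=0.77 → w = 0.7700
Weighted average = (0.2112·38.0 + 0.3250·37.5 + 0.4355·16.0 + 0.5082·20.0 + 0.7700·56.9) / (0.2112 + 0.3250 + 0.4355 + 0.5082 + 0.7700)
  = 81.1581 / 2.2499 = 36.07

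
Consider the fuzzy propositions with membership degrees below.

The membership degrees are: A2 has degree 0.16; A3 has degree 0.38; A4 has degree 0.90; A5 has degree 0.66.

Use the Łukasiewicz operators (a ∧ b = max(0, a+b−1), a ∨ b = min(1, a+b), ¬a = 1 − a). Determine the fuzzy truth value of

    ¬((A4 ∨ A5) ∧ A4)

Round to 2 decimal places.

0.10

A4 ∨ A5 = min(1, a+b) on (0.90, 0.66) = 1.00
(A4 ∨ A5) ∧ A4 = max(0, a+b−1) on (1.00, 0.90) = 0.90
¬((A4 ∨ A5) ∧ A4) = 1 − 0.90 = 0.10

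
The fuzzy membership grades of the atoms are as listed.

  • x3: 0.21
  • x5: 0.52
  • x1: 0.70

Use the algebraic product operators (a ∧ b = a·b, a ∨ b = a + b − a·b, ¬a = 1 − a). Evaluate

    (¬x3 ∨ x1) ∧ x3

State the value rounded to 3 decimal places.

¬x3 = 1 − 0.2100 = 0.7900
¬x3 ∨ x1 = a + b − a·b on (0.7900, 0.7000) = 0.9370
(¬x3 ∨ x1) ∧ x3 = a·b on (0.9370, 0.2100) = 0.1968

0.197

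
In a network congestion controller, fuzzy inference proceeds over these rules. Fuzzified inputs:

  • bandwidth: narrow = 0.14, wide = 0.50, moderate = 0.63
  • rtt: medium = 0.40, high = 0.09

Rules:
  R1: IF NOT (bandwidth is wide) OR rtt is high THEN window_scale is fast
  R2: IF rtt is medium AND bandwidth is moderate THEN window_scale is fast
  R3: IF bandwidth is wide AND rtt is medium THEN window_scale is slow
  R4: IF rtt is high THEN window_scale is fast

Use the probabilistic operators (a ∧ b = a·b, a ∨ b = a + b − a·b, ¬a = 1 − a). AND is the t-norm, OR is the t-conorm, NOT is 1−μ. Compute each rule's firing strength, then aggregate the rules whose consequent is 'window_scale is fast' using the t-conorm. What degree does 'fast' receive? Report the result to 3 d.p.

0.690

R1: ¬wide=1−0.50=0.50, high=0.09; OR[a + b − a·b] → w = 0.5450
R2: medium=0.40, moderate=0.63; AND[a·b] → w = 0.2520
R3: wide=0.50, medium=0.40; AND[a·b] → w = 0.2000
R4: high=0.09 → w = 0.0900
Rules with consequent 'fast': {R1, R2, R4} → strengths 0.5450, 0.2520, 0.0900
Aggregate via t-conorm [a + b − a·b]: 0.6903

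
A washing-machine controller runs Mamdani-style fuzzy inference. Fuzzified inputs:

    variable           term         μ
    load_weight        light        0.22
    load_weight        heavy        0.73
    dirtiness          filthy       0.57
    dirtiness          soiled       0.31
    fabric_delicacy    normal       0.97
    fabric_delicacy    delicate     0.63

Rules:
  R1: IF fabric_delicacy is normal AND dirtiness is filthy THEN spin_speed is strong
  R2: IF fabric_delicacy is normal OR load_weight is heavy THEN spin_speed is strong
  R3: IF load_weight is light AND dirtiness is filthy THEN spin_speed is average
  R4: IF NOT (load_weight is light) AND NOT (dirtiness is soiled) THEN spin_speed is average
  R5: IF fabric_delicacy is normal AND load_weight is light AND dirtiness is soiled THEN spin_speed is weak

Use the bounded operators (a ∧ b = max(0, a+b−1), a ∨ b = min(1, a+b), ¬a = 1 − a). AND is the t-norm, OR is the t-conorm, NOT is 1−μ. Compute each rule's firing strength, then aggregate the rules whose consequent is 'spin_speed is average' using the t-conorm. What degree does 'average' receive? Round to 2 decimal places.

0.47

R1: normal=0.97, filthy=0.57; AND[max(0, a+b−1)] → w = 0.54
R2: normal=0.97, heavy=0.73; OR[min(1, a+b)] → w = 1.00
R3: light=0.22, filthy=0.57; AND[max(0, a+b−1)] → w = 0.00
R4: ¬light=1−0.22=0.78, ¬soiled=1−0.31=0.69; AND[max(0, a+b−1)] → w = 0.47
R5: normal=0.97, light=0.22, soiled=0.31; AND[max(0, a+b−1)] → w = 0.00
Rules with consequent 'average': {R3, R4} → strengths 0.00, 0.47
Aggregate via t-conorm [min(1, a+b)]: 0.47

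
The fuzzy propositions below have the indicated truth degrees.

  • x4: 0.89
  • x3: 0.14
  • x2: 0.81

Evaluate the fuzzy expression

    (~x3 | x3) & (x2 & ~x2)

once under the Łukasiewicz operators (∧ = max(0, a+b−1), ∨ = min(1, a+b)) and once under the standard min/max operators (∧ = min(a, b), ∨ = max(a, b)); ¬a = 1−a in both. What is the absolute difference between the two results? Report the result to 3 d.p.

0.190

Under Łukasiewicz:
  ~x3 = 1 − 0.14 = 0.86
  ~x3 | x3 = min(1, a+b) on (0.86, 0.14) = 1.00
  ~x2 = 1 − 0.81 = 0.19
  x2 & ~x2 = max(0, a+b−1) on (0.81, 0.19) = 0.00
  (~x3 | x3) & (x2 & ~x2) = max(0, a+b−1) on (1.00, 0.00) = 0.00
  → value = 0.0000
Under standard min/max:
  ~x3 = 1 − 0.14 = 0.86
  ~x3 | x3 = max(a, b) on (0.86, 0.14) = 0.86
  ~x2 = 1 − 0.81 = 0.19
  x2 & ~x2 = min(a, b) on (0.81, 0.19) = 0.19
  (~x3 | x3) & (x2 & ~x2) = min(a, b) on (0.86, 0.19) = 0.19
  → value = 0.1900
|0.0000 − 0.1900| = 0.190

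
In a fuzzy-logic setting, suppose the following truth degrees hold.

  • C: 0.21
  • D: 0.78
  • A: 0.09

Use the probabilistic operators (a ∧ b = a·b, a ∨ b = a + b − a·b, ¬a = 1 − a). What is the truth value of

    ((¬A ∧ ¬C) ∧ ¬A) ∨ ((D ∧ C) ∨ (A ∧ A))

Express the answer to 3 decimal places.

0.713

¬A = 1 − 0.0900 = 0.9100
¬C = 1 − 0.2100 = 0.7900
¬A ∧ ¬C = a·b on (0.9100, 0.7900) = 0.7189
¬A = 1 − 0.0900 = 0.9100
(¬A ∧ ¬C) ∧ ¬A = a·b on (0.7189, 0.9100) = 0.6542
D ∧ C = a·b on (0.7800, 0.2100) = 0.1638
A ∧ A = a·b on (0.0900, 0.0900) = 0.0081
(D ∧ C) ∨ (A ∧ A) = a + b − a·b on (0.1638, 0.0081) = 0.1706
((¬A ∧ ¬C) ∧ ¬A) ∨ ((D ∧ C) ∨ (A ∧ A)) = a + b − a·b on (0.6542, 0.1706) = 0.7132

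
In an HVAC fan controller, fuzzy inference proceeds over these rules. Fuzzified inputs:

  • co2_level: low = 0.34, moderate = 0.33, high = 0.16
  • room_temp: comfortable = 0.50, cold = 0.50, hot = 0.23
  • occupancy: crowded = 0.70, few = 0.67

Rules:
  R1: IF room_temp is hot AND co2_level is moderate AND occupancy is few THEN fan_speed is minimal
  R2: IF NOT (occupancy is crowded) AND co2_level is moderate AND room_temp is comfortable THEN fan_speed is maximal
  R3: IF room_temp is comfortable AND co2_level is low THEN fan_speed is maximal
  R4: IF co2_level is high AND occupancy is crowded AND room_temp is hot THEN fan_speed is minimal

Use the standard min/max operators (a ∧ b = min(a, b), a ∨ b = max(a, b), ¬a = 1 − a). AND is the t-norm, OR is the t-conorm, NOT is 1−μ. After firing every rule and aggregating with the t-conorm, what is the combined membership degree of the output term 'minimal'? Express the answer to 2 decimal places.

0.23

R1: hot=0.23, moderate=0.33, few=0.67; AND[min(a, b)] → w = 0.23
R2: ¬crowded=1−0.70=0.30, moderate=0.33, comfortable=0.50; AND[min(a, b)] → w = 0.30
R3: comfortable=0.50, low=0.34; AND[min(a, b)] → w = 0.34
R4: high=0.16, crowded=0.70, hot=0.23; AND[min(a, b)] → w = 0.16
Rules with consequent 'minimal': {R1, R4} → strengths 0.23, 0.16
Aggregate via t-conorm [max(a, b)]: 0.23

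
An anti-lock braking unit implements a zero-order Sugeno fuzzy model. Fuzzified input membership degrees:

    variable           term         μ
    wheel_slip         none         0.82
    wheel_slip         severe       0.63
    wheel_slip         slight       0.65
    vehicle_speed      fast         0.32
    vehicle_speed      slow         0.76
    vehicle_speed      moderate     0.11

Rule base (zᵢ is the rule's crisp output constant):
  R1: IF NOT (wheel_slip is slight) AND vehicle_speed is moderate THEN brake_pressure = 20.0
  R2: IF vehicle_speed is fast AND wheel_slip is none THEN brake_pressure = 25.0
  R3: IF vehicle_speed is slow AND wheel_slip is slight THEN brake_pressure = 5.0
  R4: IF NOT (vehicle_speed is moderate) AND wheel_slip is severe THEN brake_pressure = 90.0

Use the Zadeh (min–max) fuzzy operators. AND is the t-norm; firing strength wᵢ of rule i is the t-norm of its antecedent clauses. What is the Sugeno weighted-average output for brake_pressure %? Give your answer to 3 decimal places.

R1 (z=20.0): ¬slight=1−0.65=0.35, moderate=0.11; AND[min(a, b)] → w = 0.11
R2 (z=25.0): fast=0.32, none=0.82; AND[min(a, b)] → w = 0.32
R3 (z=5.0): slow=0.76, slight=0.65; AND[min(a, b)] → w = 0.65
R4 (z=90.0): ¬moderate=1−0.11=0.89, severe=0.63; AND[min(a, b)] → w = 0.63
Weighted average = (0.11·20.0 + 0.32·25.0 + 0.65·5.0 + 0.63·90.0) / (0.11 + 0.32 + 0.65 + 0.63)
  = 70.1500 / 1.7100 = 41.023

41.023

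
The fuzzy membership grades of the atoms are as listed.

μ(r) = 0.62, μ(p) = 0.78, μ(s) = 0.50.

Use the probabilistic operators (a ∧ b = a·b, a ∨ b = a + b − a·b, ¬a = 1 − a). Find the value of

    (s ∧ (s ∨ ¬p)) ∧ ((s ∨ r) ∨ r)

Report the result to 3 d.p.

0.283

¬p = 1 − 0.7800 = 0.2200
s ∨ ¬p = a + b − a·b on (0.5000, 0.2200) = 0.6100
s ∧ (s ∨ ¬p) = a·b on (0.5000, 0.6100) = 0.3050
s ∨ r = a + b − a·b on (0.5000, 0.6200) = 0.8100
(s ∨ r) ∨ r = a + b − a·b on (0.8100, 0.6200) = 0.9278
(s ∧ (s ∨ ¬p)) ∧ ((s ∨ r) ∨ r) = a·b on (0.3050, 0.9278) = 0.2830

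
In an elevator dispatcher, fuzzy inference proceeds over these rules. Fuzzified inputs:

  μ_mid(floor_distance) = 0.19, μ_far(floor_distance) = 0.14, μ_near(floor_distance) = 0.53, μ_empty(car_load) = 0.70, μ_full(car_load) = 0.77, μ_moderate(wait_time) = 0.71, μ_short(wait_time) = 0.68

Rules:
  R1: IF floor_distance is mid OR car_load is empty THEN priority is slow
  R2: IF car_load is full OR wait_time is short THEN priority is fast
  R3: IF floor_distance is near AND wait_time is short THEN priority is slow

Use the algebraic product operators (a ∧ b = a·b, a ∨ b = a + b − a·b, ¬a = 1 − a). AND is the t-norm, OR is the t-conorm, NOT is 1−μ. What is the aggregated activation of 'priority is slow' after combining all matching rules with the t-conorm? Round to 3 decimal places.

0.845

R1: mid=0.19, empty=0.70; OR[a + b − a·b] → w = 0.7570
R2: full=0.77, short=0.68; OR[a + b − a·b] → w = 0.9264
R3: near=0.53, short=0.68; AND[a·b] → w = 0.3604
Rules with consequent 'slow': {R1, R3} → strengths 0.7570, 0.3604
Aggregate via t-conorm [a + b − a·b]: 0.8446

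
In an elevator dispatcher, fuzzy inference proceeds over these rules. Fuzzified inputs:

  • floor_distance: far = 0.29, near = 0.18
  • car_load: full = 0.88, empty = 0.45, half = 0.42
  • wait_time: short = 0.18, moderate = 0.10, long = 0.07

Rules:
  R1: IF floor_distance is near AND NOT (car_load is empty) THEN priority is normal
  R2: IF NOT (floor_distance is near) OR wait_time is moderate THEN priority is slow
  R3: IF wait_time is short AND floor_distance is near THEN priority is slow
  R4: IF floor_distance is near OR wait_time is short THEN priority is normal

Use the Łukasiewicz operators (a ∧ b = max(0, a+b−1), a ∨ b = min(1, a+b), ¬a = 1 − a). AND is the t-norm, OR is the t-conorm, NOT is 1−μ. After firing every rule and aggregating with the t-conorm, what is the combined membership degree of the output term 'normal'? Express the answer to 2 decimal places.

R1: near=0.18, ¬empty=1−0.45=0.55; AND[max(0, a+b−1)] → w = 0.00
R2: ¬near=1−0.18=0.82, moderate=0.10; OR[min(1, a+b)] → w = 0.92
R3: short=0.18, near=0.18; AND[max(0, a+b−1)] → w = 0.00
R4: near=0.18, short=0.18; OR[min(1, a+b)] → w = 0.36
Rules with consequent 'normal': {R1, R4} → strengths 0.00, 0.36
Aggregate via t-conorm [min(1, a+b)]: 0.36

0.36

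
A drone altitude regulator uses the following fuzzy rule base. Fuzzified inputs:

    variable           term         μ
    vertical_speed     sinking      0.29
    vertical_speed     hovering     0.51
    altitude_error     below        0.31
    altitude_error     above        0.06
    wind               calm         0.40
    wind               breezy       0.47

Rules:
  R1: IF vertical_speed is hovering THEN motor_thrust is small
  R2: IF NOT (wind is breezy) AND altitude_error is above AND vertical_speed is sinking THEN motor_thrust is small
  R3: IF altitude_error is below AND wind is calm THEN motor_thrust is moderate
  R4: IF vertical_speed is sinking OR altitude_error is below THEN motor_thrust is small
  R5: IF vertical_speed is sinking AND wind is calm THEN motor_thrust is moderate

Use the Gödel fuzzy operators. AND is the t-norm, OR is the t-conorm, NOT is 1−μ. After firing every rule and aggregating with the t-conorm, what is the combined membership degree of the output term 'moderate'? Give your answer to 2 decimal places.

R1: hovering=0.51 → w = 0.51
R2: ¬breezy=1−0.47=0.53, above=0.06, sinking=0.29; AND[min(a, b)] → w = 0.06
R3: below=0.31, calm=0.40; AND[min(a, b)] → w = 0.31
R4: sinking=0.29, below=0.31; OR[max(a, b)] → w = 0.31
R5: sinking=0.29, calm=0.40; AND[min(a, b)] → w = 0.29
Rules with consequent 'moderate': {R3, R5} → strengths 0.31, 0.29
Aggregate via t-conorm [max(a, b)]: 0.31

0.31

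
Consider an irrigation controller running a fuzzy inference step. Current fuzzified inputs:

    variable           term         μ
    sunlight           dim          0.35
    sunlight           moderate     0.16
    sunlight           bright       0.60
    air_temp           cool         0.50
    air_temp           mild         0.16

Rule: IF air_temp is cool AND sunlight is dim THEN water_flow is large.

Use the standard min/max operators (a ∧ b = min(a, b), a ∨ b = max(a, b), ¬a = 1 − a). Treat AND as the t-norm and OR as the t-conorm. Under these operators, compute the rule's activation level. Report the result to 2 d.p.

firing strength: cool=0.50, dim=0.35; AND[min(a, b)] → w = 0.35

0.35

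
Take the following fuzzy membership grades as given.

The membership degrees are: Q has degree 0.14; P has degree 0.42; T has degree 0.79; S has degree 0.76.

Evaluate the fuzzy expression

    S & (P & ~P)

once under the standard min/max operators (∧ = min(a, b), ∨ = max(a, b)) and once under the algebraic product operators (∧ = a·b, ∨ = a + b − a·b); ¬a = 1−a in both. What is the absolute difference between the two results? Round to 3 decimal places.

0.235

Under standard min/max:
  ~P = 1 − 0.42 = 0.58
  P & ~P = min(a, b) on (0.42, 0.58) = 0.42
  S & (P & ~P) = min(a, b) on (0.76, 0.42) = 0.42
  → value = 0.4200
Under algebraic product:
  ~P = 1 − 0.4200 = 0.5800
  P & ~P = a·b on (0.4200, 0.5800) = 0.2436
  S & (P & ~P) = a·b on (0.7600, 0.2436) = 0.1851
  → value = 0.1851
|0.4200 − 0.1851| = 0.235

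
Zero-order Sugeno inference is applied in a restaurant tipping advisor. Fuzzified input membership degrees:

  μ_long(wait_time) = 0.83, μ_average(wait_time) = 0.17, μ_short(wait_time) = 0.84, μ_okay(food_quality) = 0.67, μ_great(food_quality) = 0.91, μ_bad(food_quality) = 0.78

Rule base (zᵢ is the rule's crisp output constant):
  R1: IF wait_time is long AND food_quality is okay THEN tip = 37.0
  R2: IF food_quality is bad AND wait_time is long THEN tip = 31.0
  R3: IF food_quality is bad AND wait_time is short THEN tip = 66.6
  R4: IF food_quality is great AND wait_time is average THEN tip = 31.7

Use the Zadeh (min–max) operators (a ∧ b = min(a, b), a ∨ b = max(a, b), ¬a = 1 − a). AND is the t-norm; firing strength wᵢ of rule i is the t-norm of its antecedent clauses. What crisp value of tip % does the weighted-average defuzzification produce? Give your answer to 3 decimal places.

R1 (z=37.0): long=0.83, okay=0.67; AND[min(a, b)] → w = 0.67
R2 (z=31.0): bad=0.78, long=0.83; AND[min(a, b)] → w = 0.78
R3 (z=66.6): bad=0.78, short=0.84; AND[min(a, b)] → w = 0.78
R4 (z=31.7): great=0.91, average=0.17; AND[min(a, b)] → w = 0.17
Weighted average = (0.67·37.0 + 0.78·31.0 + 0.78·66.6 + 0.17·31.7) / (0.67 + 0.78 + 0.78 + 0.17)
  = 106.3070 / 2.4000 = 44.295

44.295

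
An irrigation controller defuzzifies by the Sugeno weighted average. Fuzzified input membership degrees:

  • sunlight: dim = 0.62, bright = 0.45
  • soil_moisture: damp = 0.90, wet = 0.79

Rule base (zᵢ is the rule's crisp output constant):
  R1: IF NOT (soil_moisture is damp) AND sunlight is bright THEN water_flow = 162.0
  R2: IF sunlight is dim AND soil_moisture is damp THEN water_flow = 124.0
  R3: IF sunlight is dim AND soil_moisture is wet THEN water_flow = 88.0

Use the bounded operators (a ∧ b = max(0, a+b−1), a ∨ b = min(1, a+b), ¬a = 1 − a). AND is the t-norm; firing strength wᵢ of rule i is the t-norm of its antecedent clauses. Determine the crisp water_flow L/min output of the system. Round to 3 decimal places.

R1 (z=162.0): ¬damp=1−0.90=0.10, bright=0.45; AND[max(0, a+b−1)] → w = 0.00
R2 (z=124.0): dim=0.62, damp=0.90; AND[max(0, a+b−1)] → w = 0.52
R3 (z=88.0): dim=0.62, wet=0.79; AND[max(0, a+b−1)] → w = 0.41
Weighted average = (0.00·162.0 + 0.52·124.0 + 0.41·88.0) / (0.00 + 0.52 + 0.41)
  = 100.5600 / 0.9300 = 108.129

108.129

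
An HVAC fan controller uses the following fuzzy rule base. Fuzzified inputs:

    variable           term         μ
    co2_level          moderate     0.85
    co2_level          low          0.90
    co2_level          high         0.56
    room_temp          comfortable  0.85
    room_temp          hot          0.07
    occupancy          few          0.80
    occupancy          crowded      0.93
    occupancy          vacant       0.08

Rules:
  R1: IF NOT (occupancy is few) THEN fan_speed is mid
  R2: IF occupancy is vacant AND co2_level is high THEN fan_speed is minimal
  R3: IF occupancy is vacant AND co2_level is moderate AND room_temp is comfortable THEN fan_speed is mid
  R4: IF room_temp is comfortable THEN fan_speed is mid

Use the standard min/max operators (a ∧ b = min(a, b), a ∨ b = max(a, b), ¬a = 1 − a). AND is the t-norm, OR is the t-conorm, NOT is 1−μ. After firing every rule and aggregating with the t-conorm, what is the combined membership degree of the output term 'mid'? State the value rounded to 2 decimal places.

0.85

R1: ¬few=1−0.80=0.20 → w = 0.20
R2: vacant=0.08, high=0.56; AND[min(a, b)] → w = 0.08
R3: vacant=0.08, moderate=0.85, comfortable=0.85; AND[min(a, b)] → w = 0.08
R4: comfortable=0.85 → w = 0.85
Rules with consequent 'mid': {R1, R3, R4} → strengths 0.20, 0.08, 0.85
Aggregate via t-conorm [max(a, b)]: 0.85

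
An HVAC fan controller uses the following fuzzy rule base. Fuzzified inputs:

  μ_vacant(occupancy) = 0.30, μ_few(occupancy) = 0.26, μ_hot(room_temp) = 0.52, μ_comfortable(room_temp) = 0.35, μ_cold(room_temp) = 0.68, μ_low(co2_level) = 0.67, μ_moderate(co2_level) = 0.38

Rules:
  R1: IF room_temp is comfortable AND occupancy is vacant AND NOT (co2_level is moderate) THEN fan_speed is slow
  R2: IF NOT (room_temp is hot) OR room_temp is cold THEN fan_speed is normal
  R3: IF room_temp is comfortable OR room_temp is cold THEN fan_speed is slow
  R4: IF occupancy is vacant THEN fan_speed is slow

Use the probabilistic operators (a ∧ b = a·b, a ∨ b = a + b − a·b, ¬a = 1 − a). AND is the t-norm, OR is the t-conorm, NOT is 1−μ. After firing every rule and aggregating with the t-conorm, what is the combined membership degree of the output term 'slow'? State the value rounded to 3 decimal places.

R1: comfortable=0.35, vacant=0.30, ¬moderate=1−0.38=0.62; AND[a·b] → w = 0.0651
R2: ¬hot=1−0.52=0.48, cold=0.68; OR[a + b − a·b] → w = 0.8336
R3: comfortable=0.35, cold=0.68; OR[a + b − a·b] → w = 0.7920
R4: vacant=0.30 → w = 0.3000
Rules with consequent 'slow': {R1, R3, R4} → strengths 0.0651, 0.7920, 0.3000
Aggregate via t-conorm [a + b − a·b]: 0.8639

0.864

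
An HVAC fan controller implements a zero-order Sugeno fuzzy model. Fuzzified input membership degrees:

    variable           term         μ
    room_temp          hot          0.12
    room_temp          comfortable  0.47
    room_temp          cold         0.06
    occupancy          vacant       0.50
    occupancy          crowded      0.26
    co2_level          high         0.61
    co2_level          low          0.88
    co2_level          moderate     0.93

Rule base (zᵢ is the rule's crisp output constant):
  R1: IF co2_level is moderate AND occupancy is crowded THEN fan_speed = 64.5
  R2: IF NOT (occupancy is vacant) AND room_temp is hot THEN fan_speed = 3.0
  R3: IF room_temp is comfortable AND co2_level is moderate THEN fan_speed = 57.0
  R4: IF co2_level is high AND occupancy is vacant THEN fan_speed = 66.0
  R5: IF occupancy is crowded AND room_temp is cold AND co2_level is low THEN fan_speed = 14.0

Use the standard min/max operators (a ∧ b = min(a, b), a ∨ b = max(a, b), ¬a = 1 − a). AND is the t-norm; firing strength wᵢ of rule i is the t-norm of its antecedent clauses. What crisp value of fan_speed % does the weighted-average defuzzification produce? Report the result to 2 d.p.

R1 (z=64.5): moderate=0.93, crowded=0.26; AND[min(a, b)] → w = 0.26
R2 (z=3.0): ¬vacant=1−0.50=0.50, hot=0.12; AND[min(a, b)] → w = 0.12
R3 (z=57.0): comfortable=0.47, moderate=0.93; AND[min(a, b)] → w = 0.47
R4 (z=66.0): high=0.61, vacant=0.50; AND[min(a, b)] → w = 0.50
R5 (z=14.0): crowded=0.26, cold=0.06, low=0.88; AND[min(a, b)] → w = 0.06
Weighted average = (0.26·64.5 + 0.12·3.0 + 0.47·57.0 + 0.50·66.0 + 0.06·14.0) / (0.26 + 0.12 + 0.47 + 0.50 + 0.06)
  = 77.7600 / 1.4100 = 55.15

55.15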